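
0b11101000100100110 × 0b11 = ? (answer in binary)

0b1010111001101110010

Multiply each base-2 digit by 3, carrying:
  0×3 = 0 → write 0
  1×3 = 3 → write 1 carry 1
  1×3+1 = 4 → write 0 carry 2
  0×3+2 = 2 → write 0 carry 1
  0×3+1 = 1 → write 1
  1×3 = 3 → write 1 carry 1
  0×3+1 = 1 → write 1
  0×3 = 0 → write 0
  1×3 = 3 → write 1 carry 1
  0×3+1 = 1 → write 1
  0×3 = 0 → write 0
  0×3 = 0 → write 0
  1×3 = 3 → write 1 carry 1
  0×3+1 = 1 → write 1
  1×3 = 3 → write 1 carry 1
  1×3+1 = 4 → write 0 carry 2
  1×3+2 = 5 → write 1 carry 2
  remaining carry: 10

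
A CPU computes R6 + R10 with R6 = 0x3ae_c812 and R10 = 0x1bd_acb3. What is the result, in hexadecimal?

0x56c74c5

Add column by column in base 16, right to left:
  2+3 = 5
  1+b = c
  8+c = 4 carry 1
  c+a+1 = 7 carry 1
  e+d+1 = c carry 1
  a+b+1 = 6 carry 1
  3+1+1 = 5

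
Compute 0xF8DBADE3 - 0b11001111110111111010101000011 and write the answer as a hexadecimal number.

0xDEDFB8A0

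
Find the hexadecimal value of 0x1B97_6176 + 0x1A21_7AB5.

Add column by column in base 16, right to left:
  6+5 = B
  7+B = 2 carry 1
  1+A+1 = C
  6+7 = D
  7+1 = 8
  9+2 = B
  B+A = 5 carry 1
  1+1+1 = 3

0x35B8DC2B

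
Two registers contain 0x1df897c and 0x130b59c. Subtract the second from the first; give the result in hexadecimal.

0xaed3e0

Subtract column by column in base 16:
  c-c → 0
  7-9 → e (borrow)
  9-5-1 → 3
  8-b → d (borrow)
  f-0-1 → e
  d-3 → a
  1-1 → 0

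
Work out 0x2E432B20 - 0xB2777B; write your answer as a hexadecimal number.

Subtract column by column in base 16:
  0-B → 5 (borrow)
  2-7-1 → A (borrow)
  B-7-1 → 3
  2-7 → B (borrow)
  3-2-1 → 0
  4-B → 9 (borrow)
  E-0-1 → D
  2-0 → 2

0x2D90B3A5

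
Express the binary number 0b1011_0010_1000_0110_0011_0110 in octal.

Group the bits in threes: 101 100 101 000 011 000 110 110 → 54503066.

0o54503066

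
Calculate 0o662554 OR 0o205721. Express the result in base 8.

OR each oct digit independently (no carries):
  6|2=6, 6|0=6, 2|5=7, 5|7=7, 5|2=7, 4|1=5

0o667775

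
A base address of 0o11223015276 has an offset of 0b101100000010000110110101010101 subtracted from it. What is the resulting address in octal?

0o3620726551

0b101100000010000110110101010101 = 0o5402066525 in octal.
Subtract column by column in base 8:
  6-5 → 1
  7-2 → 5
  2-5 → 5 (borrow)
  5-6-1 → 6 (borrow)
  1-6-1 → 2 (borrow)
  0-0-1 → 7 (borrow)
  3-2-1 → 0
  2-0 → 2
  2-4 → 6 (borrow)
  1-5-1 → 3 (borrow)
  1-0-1 → 0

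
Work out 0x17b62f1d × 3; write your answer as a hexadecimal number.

0x47228d57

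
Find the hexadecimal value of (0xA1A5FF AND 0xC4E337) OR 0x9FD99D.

0xA1A5FF AND 0xC4E337 = 0x80A137.
Then OR with 0x9FD99D.

0x9FF9BF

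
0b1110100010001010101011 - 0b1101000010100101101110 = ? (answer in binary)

Subtract column by column in base 2:
  1-0 → 1
  1-1 → 0
  0-1 → 1 (borrow)
  1-1-1 → 1 (borrow)
  0-0-1 → 1 (borrow)
  1-1-1 → 1 (borrow)
  0-1-1 → 0 (borrow)
  1-0-1 → 0
  0-1 → 1 (borrow)
  1-0-1 → 0
  0-0 → 0
  0-1 → 1 (borrow)
  0-0-1 → 1 (borrow)
  1-1-1 → 1 (borrow)
  0-0-1 → 1 (borrow)
  0-0-1 → 1 (borrow)
  0-0-1 → 1 (borrow)
  1-0-1 → 0
  0-1 → 1 (borrow)
  1-0-1 → 0
  1-1 → 0
  1-1 → 0

0b1011111100100111101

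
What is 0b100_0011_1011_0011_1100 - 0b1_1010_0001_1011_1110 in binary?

Subtract column by column in base 2:
  0-0 → 0
  0-1 → 1 (borrow)
  1-1-1 → 1 (borrow)
  1-1-1 → 1 (borrow)
  1-1-1 → 1 (borrow)
  1-1-1 → 1 (borrow)
  0-0-1 → 1 (borrow)
  0-1-1 → 0 (borrow)
  1-1-1 → 1 (borrow)
  1-0-1 → 0
  0-0 → 0
  1-0 → 1
  1-0 → 1
  1-1 → 0
  0-0 → 0
  0-1 → 1 (borrow)
  0-1-1 → 0 (borrow)
  0-0-1 → 1 (borrow)
  1-0-1 → 0

0b101001100101111110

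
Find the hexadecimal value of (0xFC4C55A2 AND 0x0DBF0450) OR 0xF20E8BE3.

0xFE0E8FE3

0xFC4C55A2 AND 0x0DBF0450 = 0x0C0C0400.
Then OR with 0xF20E8BE3.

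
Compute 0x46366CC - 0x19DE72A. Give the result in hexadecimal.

Subtract column by column in base 16:
  C-A → 2
  C-2 → A
  6-7 → F (borrow)
  6-E-1 → 7 (borrow)
  3-D-1 → 5 (borrow)
  6-9-1 → C (borrow)
  4-1-1 → 2

0x2C57FA2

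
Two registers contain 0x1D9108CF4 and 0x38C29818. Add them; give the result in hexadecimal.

0x211D3250C

Add column by column in base 16, right to left:
  4+8 = C
  F+1 = 0 carry 1
  C+8+1 = 5 carry 1
  8+9+1 = 2 carry 1
  0+2+1 = 3
  1+C = D
  9+8 = 1 carry 1
  D+3+1 = 1 carry 1
  1+0+1 = 2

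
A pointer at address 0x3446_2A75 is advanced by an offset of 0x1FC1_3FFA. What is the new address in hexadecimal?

0x54076A6F

Add column by column in base 16, right to left:
  5+A = F
  7+F = 6 carry 1
  A+F+1 = A carry 1
  2+3+1 = 6
  6+1 = 7
  4+C = 0 carry 1
  4+F+1 = 4 carry 1
  3+1+1 = 5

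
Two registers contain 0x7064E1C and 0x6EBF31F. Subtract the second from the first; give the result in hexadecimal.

0x1A5AFD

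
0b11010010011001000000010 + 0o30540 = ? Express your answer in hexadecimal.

0x696362

0b11010010011001000000010 = 0x693202 in hexadecimal.
0o30540 = 0x3160 in hexadecimal.
Add column by column in base 16, right to left:
  2+0 = 2
  0+6 = 6
  2+1 = 3
  3+3 = 6
  9+0 = 9
  6+0 = 6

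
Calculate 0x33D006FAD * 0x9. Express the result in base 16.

Multiply each base-16 digit by 9, carrying:
  D×9 = 117 → write 5 carry 7
  A×9+7 = 97 → write 1 carry 6
  F×9+6 = 141 → write D carry 8
  6×9+8 = 62 → write E carry 3
  0×9+3 = 3 → write 3
  0×9 = 0 → write 0
  D×9 = 117 → write 5 carry 7
  3×9+7 = 34 → write 2 carry 2
  3×9+2 = 29 → write D carry 1
  remaining carry: 1

0x1D2503ED15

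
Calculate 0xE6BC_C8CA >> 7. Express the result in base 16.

0x1CD7991

7 bits is not a whole number of base-16 digits; in binary: 11100110101111001100100011001010 >> 7 = 1110011010111100110010001.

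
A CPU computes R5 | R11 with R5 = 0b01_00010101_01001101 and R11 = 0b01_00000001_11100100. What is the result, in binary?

0b010001010111101101

OR bit by bit (1 where either bit is 1):
  010001010101001101
| 010000000111100100
= 010001010111101101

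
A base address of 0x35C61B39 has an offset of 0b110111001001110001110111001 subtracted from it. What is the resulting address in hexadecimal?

0x2EE13780

0b110111001001110001110111001 = 0x6E4E3B9 in hexadecimal.
Subtract column by column in base 16:
  9-9 → 0
  3-B → 8 (borrow)
  B-3-1 → 7
  1-E → 3 (borrow)
  6-4-1 → 1
  C-E → E (borrow)
  5-6-1 → E (borrow)
  3-0-1 → 2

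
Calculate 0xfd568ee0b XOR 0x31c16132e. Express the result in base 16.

0xcc97efd25

XOR each hex digit independently (no carries):
  f^3=c, d^1=c, 5^c=9, 6^1=7, 8^6=e, e^1=f, e^3=d, 0^2=2, b^e=5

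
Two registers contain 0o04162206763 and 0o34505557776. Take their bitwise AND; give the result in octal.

0o04100006762

AND each oct digit independently (no carries):
  0&3=0, 4&4=4, 1&5=1, 6&0=0, 2&5=0, 2&5=0, 0&5=0, 6&7=6, 7&7=7, 6&7=6, 3&6=2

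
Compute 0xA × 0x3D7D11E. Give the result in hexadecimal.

0x266E2B2C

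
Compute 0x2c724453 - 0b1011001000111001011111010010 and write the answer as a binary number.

0x2c724453 = 0b101100011100100100010001010011 in binary.
Subtract column by column in base 2:
  1-0 → 1
  1-1 → 0
  0-0 → 0
  0-0 → 0
  1-1 → 0
  0-0 → 0
  1-1 → 0
  0-1 → 1 (borrow)
  0-1-1 → 0 (borrow)
  0-1-1 → 0 (borrow)
  1-1-1 → 1 (borrow)
  0-0-1 → 1 (borrow)
  0-1-1 → 0 (borrow)
  0-0-1 → 1 (borrow)
  1-0-1 → 0
  0-1 → 1 (borrow)
  0-1-1 → 0 (borrow)
  1-1-1 → 1 (borrow)
  0-0-1 → 1 (borrow)
  0-0-1 → 1 (borrow)
  1-0-1 → 0
  1-1 → 0
  1-0 → 1
  0-0 → 0
  0-1 → 1 (borrow)
  0-1-1 → 0 (borrow)
  1-0-1 → 0
  1-1 → 0
  0-0 → 0
  1-0 → 1

0b100001010011101010110010000001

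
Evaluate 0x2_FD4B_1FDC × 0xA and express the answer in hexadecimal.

0x1DE4EF3E98

Multiply each base-16 digit by 10, carrying:
  C×10 = 120 → write 8 carry 7
  D×10+7 = 137 → write 9 carry 8
  F×10+8 = 158 → write E carry 9
  1×10+9 = 19 → write 3 carry 1
  B×10+1 = 111 → write F carry 6
  4×10+6 = 46 → write E carry 2
  D×10+2 = 132 → write 4 carry 8
  F×10+8 = 158 → write E carry 9
  2×10+9 = 29 → write D carry 1
  remaining carry: 1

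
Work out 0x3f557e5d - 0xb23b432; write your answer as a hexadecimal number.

Subtract column by column in base 16:
  d-2 → b
  5-3 → 2
  e-4 → a
  7-b → c (borrow)
  5-3-1 → 1
  5-2 → 3
  f-b → 4
  3-0 → 3

0x3431ca2b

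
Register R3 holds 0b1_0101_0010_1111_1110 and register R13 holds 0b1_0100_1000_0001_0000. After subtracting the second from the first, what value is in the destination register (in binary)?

Subtract column by column in base 2:
  0-0 → 0
  1-0 → 1
  1-0 → 1
  1-0 → 1
  1-1 → 0
  1-0 → 1
  1-0 → 1
  1-0 → 1
  0-0 → 0
  1-0 → 1
  0-0 → 0
  0-1 → 1 (borrow)
  1-0-1 → 0
  0-0 → 0
  1-1 → 0
  0-0 → 0
  1-1 → 0

0b101011101110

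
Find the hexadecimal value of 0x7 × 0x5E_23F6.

Multiply each base-16 digit by 7, carrying:
  6×7 = 42 → write A carry 2
  F×7+2 = 107 → write B carry 6
  3×7+6 = 27 → write B carry 1
  2×7+1 = 15 → write F
  E×7 = 98 → write 2 carry 6
  5×7+6 = 41 → write 9 carry 2
  remaining carry: 2

0x292FBBA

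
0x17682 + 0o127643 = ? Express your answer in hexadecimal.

0o127643 = 0xAFA3 in hexadecimal.
Add column by column in base 16, right to left:
  2+3 = 5
  8+A = 2 carry 1
  6+F+1 = 6 carry 1
  7+A+1 = 2 carry 1
  1+0+1 = 2

0x22625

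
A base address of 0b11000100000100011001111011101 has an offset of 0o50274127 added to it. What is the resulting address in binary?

0o50274127 = 0b101000010111100001010111 in binary.
Add column by column in base 2, right to left:
  1+1 = 0 carry 1
  0+1+1 = 0 carry 1
  1+1+1 = 1 carry 1
  1+0+1 = 0 carry 1
  1+1+1 = 1 carry 1
  0+0+1 = 1
  1+1 = 0 carry 1
  1+0+1 = 0 carry 1
  1+0+1 = 0 carry 1
  1+0+1 = 0 carry 1
  0+0+1 = 1
  0+1 = 1
  1+1 = 0 carry 1
  1+1+1 = 1 carry 1
  0+1+1 = 0 carry 1
  0+0+1 = 1
  0+1 = 1
  1+0 = 1
  0+0 = 0
  0+0 = 0
  0+0 = 0
  0+1 = 1
  0+0 = 0
  1+1 = 0 carry 1
  0+0+1 = 1
  0+0 = 0
  0+0 = 0
  1+0 = 1
  1+0 = 1

0b11001001000111010110000110100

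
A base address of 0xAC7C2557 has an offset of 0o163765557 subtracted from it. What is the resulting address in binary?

0xAC7C2557 = 0b10101100011111000010010101010111 in binary.
0o163765557 = 0b1110011111110101101101111 in binary.
Subtract column by column in base 2:
  1-1 → 0
  1-1 → 0
  1-1 → 0
  0-1 → 1 (borrow)
  1-0-1 → 0
  0-1 → 1 (borrow)
  1-1-1 → 1 (borrow)
  0-0-1 → 1 (borrow)
  1-1-1 → 1 (borrow)
  0-1-1 → 0 (borrow)
  1-0-1 → 0
  0-1 → 1 (borrow)
  0-0-1 → 1 (borrow)
  1-1-1 → 1 (borrow)
  0-1-1 → 0 (borrow)
  0-1-1 → 0 (borrow)
  0-1-1 → 0 (borrow)
  0-1-1 → 0 (borrow)
  1-1-1 → 1 (borrow)
  1-1-1 → 1 (borrow)
  1-0-1 → 0
  1-0 → 1
  1-1 → 0
  0-1 → 1 (borrow)
  0-1-1 → 0 (borrow)
  0-0-1 → 1 (borrow)
  1-0-1 → 0
  1-0 → 1
  0-0 → 0
  1-0 → 1
  0-0 → 0
  1-0 → 1

0b10101010101011000011100111101000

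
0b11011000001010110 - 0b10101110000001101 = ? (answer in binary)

Subtract column by column in base 2:
  0-1 → 1 (borrow)
  1-0-1 → 0
  1-1 → 0
  0-1 → 1 (borrow)
  1-0-1 → 0
  0-0 → 0
  1-0 → 1
  0-0 → 0
  0-0 → 0
  0-0 → 0
  0-1 → 1 (borrow)
  0-1-1 → 0 (borrow)
  1-1-1 → 1 (borrow)
  1-0-1 → 0
  0-1 → 1 (borrow)
  1-0-1 → 0
  1-1 → 0

0b101010001001001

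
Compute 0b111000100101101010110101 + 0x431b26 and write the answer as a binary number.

0x431b26 = 0b10000110001101100100110 in binary.
Add column by column in base 2, right to left:
  1+0 = 1
  0+1 = 1
  1+1 = 0 carry 1
  0+0+1 = 1
  1+0 = 1
  1+1 = 0 carry 1
  0+0+1 = 1
  1+0 = 1
  0+1 = 1
  1+1 = 0 carry 1
  0+0+1 = 1
  1+1 = 0 carry 1
  1+1+1 = 1 carry 1
  0+0+1 = 1
  1+0 = 1
  0+0 = 0
  0+1 = 1
  1+1 = 0 carry 1
  0+0+1 = 1
  0+0 = 0
  0+0 = 0
  1+0 = 1
  1+1 = 0 carry 1
  1+0+1 = 0 carry 1
  final carry 1

0b1001001010111010111011011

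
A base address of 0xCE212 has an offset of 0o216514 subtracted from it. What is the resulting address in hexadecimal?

0xBC4C6

0o216514 = 0x11D4C in hexadecimal.
Subtract column by column in base 16:
  2-C → 6 (borrow)
  1-4-1 → C (borrow)
  2-D-1 → 4 (borrow)
  E-1-1 → C
  C-1 → B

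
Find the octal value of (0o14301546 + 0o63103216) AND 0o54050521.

0o54000520

Add column by column in base 8, right to left:
  6+6 = 4 carry 1
  4+1+1 = 6
  5+2 = 7
  1+3 = 4
  0+0 = 0
  3+1 = 4
  4+3 = 7
  1+6 = 7
Sum = 0o77404764; now AND with 0o54050521:
  7&5=5, 7&4=4, 4&0=0, 0&5=0, 4&0=0, 7&5=5, 6&2=2, 4&1=0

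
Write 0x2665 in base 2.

Expand each hex digit to 4 bits: 2=0010 6=0110 6=0110 5=0101.

0b10011001100101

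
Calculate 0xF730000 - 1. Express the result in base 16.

0xF72FFFF

The trailing 4 digits are 0, so subtracting 1 borrows through: they become F and the next digit up decrements.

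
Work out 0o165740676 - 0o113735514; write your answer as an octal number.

Subtract column by column in base 8:
  6-4 → 2
  7-1 → 6
  6-5 → 1
  0-5 → 3 (borrow)
  4-3-1 → 0
  7-7 → 0
  5-3 → 2
  6-1 → 5
  1-1 → 0

0o52003162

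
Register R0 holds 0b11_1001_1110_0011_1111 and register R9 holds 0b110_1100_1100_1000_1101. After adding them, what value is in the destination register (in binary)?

0b10100110101011001100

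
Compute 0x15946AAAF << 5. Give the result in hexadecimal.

0x2B28D555E0

5 bits is not a whole number of base-16 digits; in binary: 101011001010001101010101010101111 << 5 = 10101100101000110101010101010111100000.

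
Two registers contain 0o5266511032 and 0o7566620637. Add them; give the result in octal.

Add column by column in base 8, right to left:
  2+7 = 1 carry 1
  3+3+1 = 7
  0+6 = 6
  1+0 = 1
  1+2 = 3
  5+6 = 3 carry 1
  6+6+1 = 5 carry 1
  6+6+1 = 5 carry 1
  2+5+1 = 0 carry 1
  5+7+1 = 5 carry 1
  final carry 1

0o15055331671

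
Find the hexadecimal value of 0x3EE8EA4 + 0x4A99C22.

0x8982AC6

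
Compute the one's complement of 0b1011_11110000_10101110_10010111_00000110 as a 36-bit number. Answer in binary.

0b010000001111010100010110100011111001

Invert each bit: 101111110000101011101001011100000110 → 010000001111010100010110100011111001.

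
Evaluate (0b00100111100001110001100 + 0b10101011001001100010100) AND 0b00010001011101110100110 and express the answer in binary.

0b10000001001010100000

Add column by column in base 2, right to left:
  0+0 = 0
  0+0 = 0
  1+1 = 0 carry 1
  1+0+1 = 0 carry 1
  0+1+1 = 0 carry 1
  0+0+1 = 1
  0+0 = 0
  1+0 = 1
  1+1 = 0 carry 1
  1+1+1 = 1 carry 1
  0+0+1 = 1
  0+0 = 0
  0+1 = 1
  0+0 = 0
  1+0 = 1
  1+1 = 0 carry 1
  1+1+1 = 1 carry 1
  1+0+1 = 0 carry 1
  0+1+1 = 0 carry 1
  0+0+1 = 1
  1+1 = 0 carry 1
  0+0+1 = 1
  0+1 = 1
Sum = 0b11010010101011010100000; now AND with 0b00010001011101110100110:
  11010010101011010100000
& 00010001011101110100110
= 00010000001001010100000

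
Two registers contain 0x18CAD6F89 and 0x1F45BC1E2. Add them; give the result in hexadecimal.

0x38109316B

Add column by column in base 16, right to left:
  9+2 = B
  8+E = 6 carry 1
  F+1+1 = 1 carry 1
  6+C+1 = 3 carry 1
  D+B+1 = 9 carry 1
  A+5+1 = 0 carry 1
  C+4+1 = 1 carry 1
  8+F+1 = 8 carry 1
  1+1+1 = 3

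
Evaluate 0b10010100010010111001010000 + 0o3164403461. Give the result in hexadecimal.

0b10010100010010111001010000 = 0x2512e50 in hexadecimal.
0o3164403461 = 0x19d20731 in hexadecimal.
Add column by column in base 16, right to left:
  0+1 = 1
  5+3 = 8
  e+7 = 5 carry 1
  2+0+1 = 3
  1+2 = 3
  5+d = 2 carry 1
  2+9+1 = c
  0+1 = 1

0x1c233581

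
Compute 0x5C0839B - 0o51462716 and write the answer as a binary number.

0b101000110100001110111001101

0x5C0839B = 0b101110000001000001110011011 in binary.
0o51462716 = 0b101001100110010111001110 in binary.
Subtract column by column in base 2:
  1-0 → 1
  1-1 → 0
  0-1 → 1 (borrow)
  1-1-1 → 1 (borrow)
  1-0-1 → 0
  0-0 → 0
  0-1 → 1 (borrow)
  1-1-1 → 1 (borrow)
  1-1-1 → 1 (borrow)
  1-0-1 → 0
  0-1 → 1 (borrow)
  0-0-1 → 1 (borrow)
  0-0-1 → 1 (borrow)
  0-1-1 → 0 (borrow)
  0-1-1 → 0 (borrow)
  1-0-1 → 0
  0-0 → 0
  0-1 → 1 (borrow)
  0-1-1 → 0 (borrow)
  0-0-1 → 1 (borrow)
  0-0-1 → 1 (borrow)
  0-1-1 → 0 (borrow)
  1-0-1 → 0
  1-1 → 0
  1-0 → 1
  0-0 → 0
  1-0 → 1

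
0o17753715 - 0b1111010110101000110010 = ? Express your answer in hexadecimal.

0x26d9b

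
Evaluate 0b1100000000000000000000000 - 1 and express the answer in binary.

The trailing 23 digits are 0, so subtracting 1 borrows through: they become 1 and the next digit up decrements.

0b1011111111111111111111111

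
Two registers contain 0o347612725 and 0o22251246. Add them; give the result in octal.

0o372064173

Add column by column in base 8, right to left:
  5+6 = 3 carry 1
  2+4+1 = 7
  7+2 = 1 carry 1
  2+1+1 = 4
  1+5 = 6
  6+2 = 0 carry 1
  7+2+1 = 2 carry 1
  4+2+1 = 7
  3+0 = 3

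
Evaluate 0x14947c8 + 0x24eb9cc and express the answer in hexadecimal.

0x3980194

Add column by column in base 16, right to left:
  8+c = 4 carry 1
  c+c+1 = 9 carry 1
  7+9+1 = 1 carry 1
  4+b+1 = 0 carry 1
  9+e+1 = 8 carry 1
  4+4+1 = 9
  1+2 = 3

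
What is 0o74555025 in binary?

Each octal digit is 3 bits: 7=111 4=100 5=101 5=101 5=101 0=000 2=010 5=101.

0b111100101101101000010101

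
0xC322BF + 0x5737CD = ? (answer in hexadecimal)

0x11A5A8C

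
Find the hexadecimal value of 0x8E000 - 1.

0x8DFFF

The trailing 3 digits are 0, so subtracting 1 borrows through: they become F and the next digit up decrements.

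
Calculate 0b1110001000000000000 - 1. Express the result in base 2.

0b1110000111111111111

The trailing 12 digits are 0, so subtracting 1 borrows through: they become 1 and the next digit up decrements.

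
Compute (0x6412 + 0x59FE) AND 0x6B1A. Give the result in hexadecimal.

Add column by column in base 16, right to left:
  2+E = 0 carry 1
  1+F+1 = 1 carry 1
  4+9+1 = E
  6+5 = B
Sum = 0xBE10; now AND with 0x6B1A:
  B&6=2, E&B=A, 1&1=1, 0&A=0

0x2A10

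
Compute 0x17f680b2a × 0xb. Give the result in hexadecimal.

0x1079787ace

Multiply each base-16 digit by 11, carrying:
  a×11 = 110 → write e carry 6
  2×11+6 = 28 → write c carry 1
  b×11+1 = 122 → write a carry 7
  0×11+7 = 7 → write 7
  8×11 = 88 → write 8 carry 5
  6×11+5 = 71 → write 7 carry 4
  f×11+4 = 169 → write 9 carry 10
  7×11+10 = 87 → write 7 carry 5
  1×11+5 = 16 → write 0 carry 1
  remaining carry: 1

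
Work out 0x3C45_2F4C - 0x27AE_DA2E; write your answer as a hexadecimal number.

0x1496551E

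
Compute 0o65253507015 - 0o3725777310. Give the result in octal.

Subtract column by column in base 8:
  5-0 → 5
  1-1 → 0
  0-3 → 5 (borrow)
  7-7-1 → 7 (borrow)
  0-7-1 → 0 (borrow)
  5-7-1 → 5 (borrow)
  3-5-1 → 5 (borrow)
  5-2-1 → 2
  2-7 → 3 (borrow)
  5-3-1 → 1
  6-0 → 6

0o61325507505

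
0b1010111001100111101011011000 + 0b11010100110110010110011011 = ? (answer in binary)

0b1110001110011110000001110011

Add column by column in base 2, right to left:
  0+1 = 1
  0+1 = 1
  0+0 = 0
  1+1 = 0 carry 1
  1+1+1 = 1 carry 1
  0+0+1 = 1
  1+0 = 1
  1+1 = 0 carry 1
  0+1+1 = 0 carry 1
  1+0+1 = 0 carry 1
  0+1+1 = 0 carry 1
  1+0+1 = 0 carry 1
  1+0+1 = 0 carry 1
  1+1+1 = 1 carry 1
  1+1+1 = 1 carry 1
  0+0+1 = 1
  0+1 = 1
  1+1 = 0 carry 1
  1+0+1 = 0 carry 1
  0+0+1 = 1
  0+1 = 1
  1+0 = 1
  1+1 = 0 carry 1
  1+0+1 = 0 carry 1
  0+1+1 = 0 carry 1
  1+1+1 = 1 carry 1
  0+0+1 = 1
  1+0 = 1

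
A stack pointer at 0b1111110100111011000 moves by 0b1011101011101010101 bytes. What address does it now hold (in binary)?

0b11011100000100101101

Add column by column in base 2, right to left:
  0+1 = 1
  0+0 = 0
  0+1 = 1
  1+0 = 1
  1+1 = 0 carry 1
  0+0+1 = 1
  1+1 = 0 carry 1
  1+0+1 = 0 carry 1
  1+1+1 = 1 carry 1
  0+1+1 = 0 carry 1
  0+1+1 = 0 carry 1
  1+0+1 = 0 carry 1
  0+1+1 = 0 carry 1
  1+0+1 = 0 carry 1
  1+1+1 = 1 carry 1
  1+1+1 = 1 carry 1
  1+1+1 = 1 carry 1
  1+0+1 = 0 carry 1
  1+1+1 = 1 carry 1
  final carry 1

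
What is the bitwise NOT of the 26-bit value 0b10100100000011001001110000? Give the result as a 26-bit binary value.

0b01011011111100110110001111

Invert each bit: 10100100000011001001110000 → 01011011111100110110001111.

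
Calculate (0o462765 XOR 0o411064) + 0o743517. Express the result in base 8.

0o1037420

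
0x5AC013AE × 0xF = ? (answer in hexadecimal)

Multiply each base-16 digit by 15, carrying:
  E×15 = 210 → write 2 carry 13
  A×15+13 = 163 → write 3 carry 10
  3×15+10 = 55 → write 7 carry 3
  1×15+3 = 18 → write 2 carry 1
  0×15+1 = 1 → write 1
  C×15 = 180 → write 4 carry 11
  A×15+11 = 161 → write 1 carry 10
  5×15+10 = 85 → write 5 carry 5
  remaining carry: 5

0x551412732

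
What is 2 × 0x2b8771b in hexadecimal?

0x570ee36

Multiply each base-16 digit by 2, carrying:
  b×2 = 22 → write 6 carry 1
  1×2+1 = 3 → write 3
  7×2 = 14 → write e
  7×2 = 14 → write e
  8×2 = 16 → write 0 carry 1
  b×2+1 = 23 → write 7 carry 1
  2×2+1 = 5 → write 5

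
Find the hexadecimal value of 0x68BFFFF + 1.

0x68C0000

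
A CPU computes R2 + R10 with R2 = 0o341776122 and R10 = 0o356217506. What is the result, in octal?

0o720215630

Add column by column in base 8, right to left:
  2+6 = 0 carry 1
  2+0+1 = 3
  1+5 = 6
  6+7 = 5 carry 1
  7+1+1 = 1 carry 1
  7+2+1 = 2 carry 1
  1+6+1 = 0 carry 1
  4+5+1 = 2 carry 1
  3+3+1 = 7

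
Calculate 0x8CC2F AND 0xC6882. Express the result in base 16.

AND each hex digit independently (no carries):
  8&C=8, C&6=4, C&8=8, 2&8=0, F&2=2

0x84802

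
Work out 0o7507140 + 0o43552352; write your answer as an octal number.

Add column by column in base 8, right to left:
  0+2 = 2
  4+5 = 1 carry 1
  1+3+1 = 5
  7+2 = 1 carry 1
  0+5+1 = 6
  5+5 = 2 carry 1
  7+3+1 = 3 carry 1
  0+4+1 = 5

0o53261512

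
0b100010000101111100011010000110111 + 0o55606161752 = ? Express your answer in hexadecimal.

0b100010000101111100011010000110111 = 0x110be3437 in hexadecimal.
0o55606161752 = 0x16e18e3ea in hexadecimal.
Add column by column in base 16, right to left:
  7+a = 1 carry 1
  3+e+1 = 2 carry 1
  4+3+1 = 8
  3+e = 1 carry 1
  e+8+1 = 7 carry 1
  b+1+1 = d
  0+e = e
  1+6 = 7
  1+1 = 2

0x27ed71821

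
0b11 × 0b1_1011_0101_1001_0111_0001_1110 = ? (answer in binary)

0b101001000001100010101011010

Multiply each base-2 digit by 3, carrying:
  0×3 = 0 → write 0
  1×3 = 3 → write 1 carry 1
  1×3+1 = 4 → write 0 carry 2
  1×3+2 = 5 → write 1 carry 2
  1×3+2 = 5 → write 1 carry 2
  0×3+2 = 2 → write 0 carry 1
  0×3+1 = 1 → write 1
  0×3 = 0 → write 0
  1×3 = 3 → write 1 carry 1
  1×3+1 = 4 → write 0 carry 2
  1×3+2 = 5 → write 1 carry 2
  0×3+2 = 2 → write 0 carry 1
  1×3+1 = 4 → write 0 carry 2
  0×3+2 = 2 → write 0 carry 1
  0×3+1 = 1 → write 1
  1×3 = 3 → write 1 carry 1
  1×3+1 = 4 → write 0 carry 2
  0×3+2 = 2 → write 0 carry 1
  1×3+1 = 4 → write 0 carry 2
  0×3+2 = 2 → write 0 carry 1
  1×3+1 = 4 → write 0 carry 2
  1×3+2 = 5 → write 1 carry 2
  0×3+2 = 2 → write 0 carry 1
  1×3+1 = 4 → write 0 carry 2
  1×3+2 = 5 → write 1 carry 2
  remaining carry: 10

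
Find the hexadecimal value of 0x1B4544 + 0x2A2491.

0x4569D5

Add column by column in base 16, right to left:
  4+1 = 5
  4+9 = D
  5+4 = 9
  4+2 = 6
  B+A = 5 carry 1
  1+2+1 = 4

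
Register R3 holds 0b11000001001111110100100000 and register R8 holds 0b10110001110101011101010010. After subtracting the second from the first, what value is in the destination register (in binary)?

Subtract column by column in base 2:
  0-0 → 0
  0-1 → 1 (borrow)
  0-0-1 → 1 (borrow)
  0-0-1 → 1 (borrow)
  0-1-1 → 0 (borrow)
  1-0-1 → 0
  0-1 → 1 (borrow)
  0-0-1 → 1 (borrow)
  1-1-1 → 1 (borrow)
  0-1-1 → 0 (borrow)
  1-1-1 → 1 (borrow)
  1-0-1 → 0
  1-1 → 0
  1-0 → 1
  1-1 → 0
  1-0 → 1
  0-1 → 1 (borrow)
  0-1-1 → 0 (borrow)
  1-1-1 → 1 (borrow)
  0-0-1 → 1 (borrow)
  0-0-1 → 1 (borrow)
  0-0-1 → 1 (borrow)
  0-1-1 → 0 (borrow)
  0-1-1 → 0 (borrow)
  1-0-1 → 0
  1-1 → 0

0b1111011010010111001110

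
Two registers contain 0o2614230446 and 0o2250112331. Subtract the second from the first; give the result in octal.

0o344116115

Subtract column by column in base 8:
  6-1 → 5
  4-3 → 1
  4-3 → 1
  0-2 → 6 (borrow)
  3-1-1 → 1
  2-1 → 1
  4-0 → 4
  1-5 → 4 (borrow)
  6-2-1 → 3
  2-2 → 0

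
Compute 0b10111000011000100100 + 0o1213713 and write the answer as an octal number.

0b10111000011000100100 = 0o2703044 in octal.
Add column by column in base 8, right to left:
  4+3 = 7
  4+1 = 5
  0+7 = 7
  3+3 = 6
  0+1 = 1
  7+2 = 1 carry 1
  2+1+1 = 4

0o4116757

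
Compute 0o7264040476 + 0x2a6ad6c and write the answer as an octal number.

0x2a6ad6c = 0o251526554 in octal.
Add column by column in base 8, right to left:
  6+4 = 2 carry 1
  7+5+1 = 5 carry 1
  4+5+1 = 2 carry 1
  0+6+1 = 7
  4+2 = 6
  0+5 = 5
  4+1 = 5
  6+5 = 3 carry 1
  2+2+1 = 5
  7+0 = 7

0o7535567252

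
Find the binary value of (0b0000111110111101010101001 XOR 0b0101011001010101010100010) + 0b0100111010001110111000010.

0b1010100001110110111001101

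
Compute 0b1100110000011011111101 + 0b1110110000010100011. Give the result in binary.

0b1110100110011110100000

Add column by column in base 2, right to left:
  1+1 = 0 carry 1
  0+1+1 = 0 carry 1
  1+0+1 = 0 carry 1
  1+0+1 = 0 carry 1
  1+0+1 = 0 carry 1
  1+1+1 = 1 carry 1
  1+0+1 = 0 carry 1
  1+1+1 = 1 carry 1
  0+0+1 = 1
  1+0 = 1
  1+0 = 1
  0+0 = 0
  0+0 = 0
  0+1 = 1
  0+1 = 1
  0+0 = 0
  1+1 = 0 carry 1
  1+1+1 = 1 carry 1
  0+1+1 = 0 carry 1
  0+0+1 = 1
  1+0 = 1
  1+0 = 1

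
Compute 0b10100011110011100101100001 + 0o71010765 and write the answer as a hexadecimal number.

0x3734B56

0b10100011110011100101100001 = 0x28F3961 in hexadecimal.
0o71010765 = 0xE411F5 in hexadecimal.
Add column by column in base 16, right to left:
  1+5 = 6
  6+F = 5 carry 1
  9+1+1 = B
  3+1 = 4
  F+4 = 3 carry 1
  8+E+1 = 7 carry 1
  2+0+1 = 3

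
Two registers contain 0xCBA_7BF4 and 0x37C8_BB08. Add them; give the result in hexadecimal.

0x448336FC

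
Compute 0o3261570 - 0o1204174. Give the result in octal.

Subtract column by column in base 8:
  0-4 → 4 (borrow)
  7-7-1 → 7 (borrow)
  5-1-1 → 3
  1-4 → 5 (borrow)
  6-0-1 → 5
  2-2 → 0
  3-1 → 2

0o2055374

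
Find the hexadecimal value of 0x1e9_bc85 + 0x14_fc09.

0x1feb88e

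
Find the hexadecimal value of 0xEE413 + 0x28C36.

0x117049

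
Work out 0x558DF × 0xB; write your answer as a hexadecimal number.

0x3AD195

Multiply each base-16 digit by 11, carrying:
  F×11 = 165 → write 5 carry 10
  D×11+10 = 153 → write 9 carry 9
  8×11+9 = 97 → write 1 carry 6
  5×11+6 = 61 → write D carry 3
  5×11+3 = 58 → write A carry 3
  remaining carry: 3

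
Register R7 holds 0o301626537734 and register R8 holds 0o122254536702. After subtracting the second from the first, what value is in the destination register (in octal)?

Subtract column by column in base 8:
  4-2 → 2
  3-0 → 3
  7-7 → 0
  7-6 → 1
  3-3 → 0
  5-5 → 0
  6-4 → 2
  2-5 → 5 (borrow)
  6-2-1 → 3
  1-2 → 7 (borrow)
  0-2-1 → 5 (borrow)
  3-1-1 → 1

0o157352001032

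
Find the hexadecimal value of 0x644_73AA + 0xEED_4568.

0x1531B912

Add column by column in base 16, right to left:
  A+8 = 2 carry 1
  A+6+1 = 1 carry 1
  3+5+1 = 9
  7+4 = B
  4+D = 1 carry 1
  4+E+1 = 3 carry 1
  6+E+1 = 5 carry 1
  final carry 1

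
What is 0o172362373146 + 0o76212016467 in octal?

0o270574411635

Add column by column in base 8, right to left:
  6+7 = 5 carry 1
  4+6+1 = 3 carry 1
  1+4+1 = 6
  3+6 = 1 carry 1
  7+1+1 = 1 carry 1
  3+0+1 = 4
  2+2 = 4
  6+1 = 7
  3+2 = 5
  2+6 = 0 carry 1
  7+7+1 = 7 carry 1
  1+0+1 = 2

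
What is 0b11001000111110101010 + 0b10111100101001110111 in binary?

Add column by column in base 2, right to left:
  0+1 = 1
  1+1 = 0 carry 1
  0+1+1 = 0 carry 1
  1+0+1 = 0 carry 1
  0+1+1 = 0 carry 1
  1+1+1 = 1 carry 1
  0+1+1 = 0 carry 1
  1+0+1 = 0 carry 1
  1+0+1 = 0 carry 1
  1+1+1 = 1 carry 1
  1+0+1 = 0 carry 1
  1+1+1 = 1 carry 1
  0+0+1 = 1
  0+0 = 0
  0+1 = 1
  1+1 = 0 carry 1
  0+1+1 = 0 carry 1
  0+1+1 = 0 carry 1
  1+0+1 = 0 carry 1
  1+1+1 = 1 carry 1
  final carry 1

0b110000101101000100001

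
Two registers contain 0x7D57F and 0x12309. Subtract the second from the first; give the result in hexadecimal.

Subtract column by column in base 16:
  F-9 → 6
  7-0 → 7
  5-3 → 2
  D-2 → B
  7-1 → 6

0x6B276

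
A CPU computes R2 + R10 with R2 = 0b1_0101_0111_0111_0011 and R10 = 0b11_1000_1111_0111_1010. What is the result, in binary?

Add column by column in base 2, right to left:
  1+0 = 1
  1+1 = 0 carry 1
  0+0+1 = 1
  0+1 = 1
  1+1 = 0 carry 1
  1+1+1 = 1 carry 1
  1+1+1 = 1 carry 1
  0+0+1 = 1
  1+1 = 0 carry 1
  1+1+1 = 1 carry 1
  1+1+1 = 1 carry 1
  0+1+1 = 0 carry 1
  1+0+1 = 0 carry 1
  0+0+1 = 1
  1+0 = 1
  0+1 = 1
  1+1 = 0 carry 1
  0+1+1 = 0 carry 1
  final carry 1

0b1001110011011101101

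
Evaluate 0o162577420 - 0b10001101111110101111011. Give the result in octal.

0b10001101111110101111011 = 0o21576573 in octal.
Subtract column by column in base 8:
  0-3 → 5 (borrow)
  2-7-1 → 2 (borrow)
  4-5-1 → 6 (borrow)
  7-6-1 → 0
  7-7 → 0
  5-5 → 0
  2-1 → 1
  6-2 → 4
  1-0 → 1

0o141000625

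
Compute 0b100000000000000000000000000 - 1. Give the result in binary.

0b11111111111111111111111111

The trailing 26 digits are 0, so subtracting 1 borrows through: they become 1 and the next digit up decrements.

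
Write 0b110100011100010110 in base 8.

0o643426

Group the bits in threes: 110 100 011 100 010 110 → 643426.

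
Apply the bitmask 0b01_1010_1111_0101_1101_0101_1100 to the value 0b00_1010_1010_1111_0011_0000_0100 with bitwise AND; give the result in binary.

AND bit by bit (1 only where both bits are 1):
  00101010101111001100000100
& 01101011110101110101011100
= 00101010100101000100000100

0b00101010100101000100000100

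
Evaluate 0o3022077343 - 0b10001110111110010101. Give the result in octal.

0o3017707516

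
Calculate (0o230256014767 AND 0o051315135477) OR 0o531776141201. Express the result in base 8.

0o531776155667

0o230256014767 AND 0o051315135477 = 0o010214014467.
Then OR with 0o531776141201.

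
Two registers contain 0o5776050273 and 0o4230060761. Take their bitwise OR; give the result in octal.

OR each oct digit independently (no carries):
  5|4=5, 7|2=7, 7|3=7, 6|0=6, 0|0=0, 5|6=7, 0|0=0, 2|7=7, 7|6=7, 3|1=3

0o5776070773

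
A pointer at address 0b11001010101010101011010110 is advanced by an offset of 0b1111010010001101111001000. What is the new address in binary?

0b101000100111100011010011110

Add column by column in base 2, right to left:
  0+0 = 0
  1+0 = 1
  1+0 = 1
  0+1 = 1
  1+0 = 1
  0+0 = 0
  1+1 = 0 carry 1
  1+1+1 = 1 carry 1
  0+1+1 = 0 carry 1
  1+1+1 = 1 carry 1
  0+0+1 = 1
  1+1 = 0 carry 1
  0+1+1 = 0 carry 1
  1+0+1 = 0 carry 1
  0+0+1 = 1
  1+0 = 1
  0+1 = 1
  1+0 = 1
  0+0 = 0
  1+1 = 0 carry 1
  0+0+1 = 1
  1+1 = 0 carry 1
  0+1+1 = 0 carry 1
  0+1+1 = 0 carry 1
  1+1+1 = 1 carry 1
  1+0+1 = 0 carry 1
  final carry 1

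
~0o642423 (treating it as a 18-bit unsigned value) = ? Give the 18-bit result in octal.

Each oct digit d becomes 7−d:
  6→1, 4→3, 2→5, 4→3, 2→5, 3→4

0o135354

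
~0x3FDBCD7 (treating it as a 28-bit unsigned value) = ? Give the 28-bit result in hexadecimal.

0xC024328

Each hex digit d becomes F−d:
  3→C, F→0, D→2, B→4, C→3, D→2, 7→8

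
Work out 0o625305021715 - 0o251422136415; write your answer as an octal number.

Subtract column by column in base 8:
  5-5 → 0
  1-1 → 0
  7-4 → 3
  1-6 → 3 (borrow)
  2-3-1 → 6 (borrow)
  0-1-1 → 6 (borrow)
  5-2-1 → 2
  0-2 → 6 (borrow)
  3-4-1 → 6 (borrow)
  5-1-1 → 3
  2-5 → 5 (borrow)
  6-2-1 → 3

0o353662663300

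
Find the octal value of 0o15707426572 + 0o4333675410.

Add column by column in base 8, right to left:
  2+0 = 2
  7+1 = 0 carry 1
  5+4+1 = 2 carry 1
  6+5+1 = 4 carry 1
  2+7+1 = 2 carry 1
  4+6+1 = 3 carry 1
  7+3+1 = 3 carry 1
  0+3+1 = 4
  7+3 = 2 carry 1
  5+4+1 = 2 carry 1
  1+0+1 = 2

0o22243324202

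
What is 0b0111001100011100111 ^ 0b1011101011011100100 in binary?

0b1100100111000000011

XOR bit by bit (1 where the bits differ):
  0111001100011100111
^ 1011101011011100100
= 1100100111000000011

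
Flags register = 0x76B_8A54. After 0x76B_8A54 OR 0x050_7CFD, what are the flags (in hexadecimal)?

OR each hex digit independently (no carries):
  7|0=7, 6|5=7, B|0=B, 8|7=F, A|C=E, 5|F=F, 4|D=D

0x77BFEFD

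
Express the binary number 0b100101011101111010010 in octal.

0o4535722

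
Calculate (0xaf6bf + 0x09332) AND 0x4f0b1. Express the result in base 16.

Add column by column in base 16, right to left:
  f+2 = 1 carry 1
  b+3+1 = f
  6+3 = 9
  f+9 = 8 carry 1
  a+0+1 = b
Sum = 0xb89f1; now AND with 0x4f0b1:
  b&4=0, 8&f=8, 9&0=0, f&b=b, 1&1=1

0x80b1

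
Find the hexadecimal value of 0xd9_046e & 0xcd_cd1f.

AND each hex digit independently (no carries):
  d&c=c, 9&d=9, 0&c=0, 4&d=4, 6&1=0, e&f=e

0xc9040e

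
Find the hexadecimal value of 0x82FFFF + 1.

The trailing 4 digits are F (max in base 16), so adding 1 cascades: they roll to 0 and the next digit up increments.

0x830000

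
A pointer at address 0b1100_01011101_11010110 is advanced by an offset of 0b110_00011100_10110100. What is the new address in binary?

Add column by column in base 2, right to left:
  0+0 = 0
  1+0 = 1
  1+1 = 0 carry 1
  0+0+1 = 1
  1+1 = 0 carry 1
  0+1+1 = 0 carry 1
  1+0+1 = 0 carry 1
  1+1+1 = 1 carry 1
  1+0+1 = 0 carry 1
  0+0+1 = 1
  1+1 = 0 carry 1
  1+1+1 = 1 carry 1
  1+1+1 = 1 carry 1
  0+0+1 = 1
  1+0 = 1
  0+0 = 0
  0+0 = 0
  0+1 = 1
  1+1 = 0 carry 1
  1+0+1 = 0 carry 1
  final carry 1

0b100100111101010001010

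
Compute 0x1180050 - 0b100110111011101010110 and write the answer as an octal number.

0o101104372

0x1180050 = 0o106000120 in octal.
0b100110111011101010110 = 0o4673526 in octal.
Subtract column by column in base 8:
  0-6 → 2 (borrow)
  2-2-1 → 7 (borrow)
  1-5-1 → 3 (borrow)
  0-3-1 → 4 (borrow)
  0-7-1 → 0 (borrow)
  0-6-1 → 1 (borrow)
  6-4-1 → 1
  0-0 → 0
  1-0 → 1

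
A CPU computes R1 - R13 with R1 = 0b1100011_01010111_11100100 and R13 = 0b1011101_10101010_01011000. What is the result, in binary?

0b1011010110110001100

Subtract column by column in base 2:
  0-0 → 0
  0-0 → 0
  1-0 → 1
  0-1 → 1 (borrow)
  0-1-1 → 0 (borrow)
  1-0-1 → 0
  1-1 → 0
  1-0 → 1
  1-0 → 1
  1-1 → 0
  1-0 → 1
  0-1 → 1 (borrow)
  1-0-1 → 0
  0-1 → 1 (borrow)
  1-0-1 → 0
  0-1 → 1 (borrow)
  1-1-1 → 1 (borrow)
  1-0-1 → 0
  0-1 → 1 (borrow)
  0-1-1 → 0 (borrow)
  0-1-1 → 0 (borrow)
  1-0-1 → 0
  1-1 → 0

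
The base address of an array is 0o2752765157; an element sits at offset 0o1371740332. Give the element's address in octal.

0o4344725511

Add column by column in base 8, right to left:
  7+2 = 1 carry 1
  5+3+1 = 1 carry 1
  1+3+1 = 5
  5+0 = 5
  6+4 = 2 carry 1
  7+7+1 = 7 carry 1
  2+1+1 = 4
  5+7 = 4 carry 1
  7+3+1 = 3 carry 1
  2+1+1 = 4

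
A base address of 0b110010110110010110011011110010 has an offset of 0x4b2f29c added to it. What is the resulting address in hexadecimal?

0x378c598e

0b110010110110010110011011110010 = 0x32d966f2 in hexadecimal.
Add column by column in base 16, right to left:
  2+c = e
  f+9 = 8 carry 1
  6+2+1 = 9
  6+f = 5 carry 1
  9+2+1 = c
  d+b = 8 carry 1
  2+4+1 = 7
  3+0 = 3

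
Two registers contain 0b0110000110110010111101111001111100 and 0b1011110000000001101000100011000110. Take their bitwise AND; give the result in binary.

AND bit by bit (1 only where both bits are 1):
  0110000110110010111101111001111100
& 1011110000000001101000100011000110
= 0010000000000000101000100001000100

0b0010000000000000101000100001000100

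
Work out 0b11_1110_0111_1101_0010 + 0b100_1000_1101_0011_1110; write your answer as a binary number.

Add column by column in base 2, right to left:
  0+0 = 0
  1+1 = 0 carry 1
  0+1+1 = 0 carry 1
  0+1+1 = 0 carry 1
  1+1+1 = 1 carry 1
  0+1+1 = 0 carry 1
  1+0+1 = 0 carry 1
  1+0+1 = 0 carry 1
  1+1+1 = 1 carry 1
  1+0+1 = 0 carry 1
  1+1+1 = 1 carry 1
  0+1+1 = 0 carry 1
  0+0+1 = 1
  1+0 = 1
  1+0 = 1
  1+1 = 0 carry 1
  1+0+1 = 0 carry 1
  1+0+1 = 0 carry 1
  0+1+1 = 0 carry 1
  final carry 1

0b10000111010100010000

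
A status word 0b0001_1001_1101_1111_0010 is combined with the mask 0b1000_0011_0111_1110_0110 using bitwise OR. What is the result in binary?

0b10011011111111110110

OR bit by bit (1 where either bit is 1):
  00011001110111110010
| 10000011011111100110
= 10011011111111110110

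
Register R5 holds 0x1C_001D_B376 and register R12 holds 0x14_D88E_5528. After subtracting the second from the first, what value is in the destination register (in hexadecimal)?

0x7278F5E4E

Subtract column by column in base 16:
  6-8 → E (borrow)
  7-2-1 → 4
  3-5 → E (borrow)
  B-5-1 → 5
  D-E → F (borrow)
  1-8-1 → 8 (borrow)
  0-8-1 → 7 (borrow)
  0-D-1 → 2 (borrow)
  C-4-1 → 7
  1-1 → 0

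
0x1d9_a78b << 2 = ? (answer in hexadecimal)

0x7669e2c

2 bits is not a whole number of base-16 digits; in binary: 1110110011010011110001011 << 2 = 111011001101001111000101100.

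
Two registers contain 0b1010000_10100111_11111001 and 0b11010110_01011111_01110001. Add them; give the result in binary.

Add column by column in base 2, right to left:
  1+1 = 0 carry 1
  0+0+1 = 1
  0+0 = 0
  1+0 = 1
  1+1 = 0 carry 1
  1+1+1 = 1 carry 1
  1+1+1 = 1 carry 1
  1+0+1 = 0 carry 1
  1+1+1 = 1 carry 1
  1+1+1 = 1 carry 1
  1+1+1 = 1 carry 1
  0+1+1 = 0 carry 1
  0+1+1 = 0 carry 1
  1+0+1 = 0 carry 1
  0+1+1 = 0 carry 1
  1+0+1 = 0 carry 1
  0+0+1 = 1
  0+1 = 1
  0+1 = 1
  0+0 = 0
  1+1 = 0 carry 1
  0+0+1 = 1
  1+1 = 0 carry 1
  0+1+1 = 0 carry 1
  final carry 1

0b1001001110000011101101010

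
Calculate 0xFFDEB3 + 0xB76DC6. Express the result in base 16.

0x1B74C79

Add column by column in base 16, right to left:
  3+6 = 9
  B+C = 7 carry 1
  E+D+1 = C carry 1
  D+6+1 = 4 carry 1
  F+7+1 = 7 carry 1
  F+B+1 = B carry 1
  final carry 1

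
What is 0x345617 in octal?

Expand each hex digit to 4 bits: 3=0011 4=0100 5=0101 6=0110 1=0001 7=0111.
Group the bits in threes: 001 101 000 101 011 000 010 111 → 15053027.

0o15053027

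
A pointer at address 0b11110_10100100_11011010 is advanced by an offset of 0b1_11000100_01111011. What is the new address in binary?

0b1000000110100101010101

Add column by column in base 2, right to left:
  0+1 = 1
  1+1 = 0 carry 1
  0+0+1 = 1
  1+1 = 0 carry 1
  1+1+1 = 1 carry 1
  0+1+1 = 0 carry 1
  1+1+1 = 1 carry 1
  1+0+1 = 0 carry 1
  0+0+1 = 1
  0+0 = 0
  1+1 = 0 carry 1
  0+0+1 = 1
  0+0 = 0
  1+0 = 1
  0+1 = 1
  1+1 = 0 carry 1
  0+1+1 = 0 carry 1
  1+0+1 = 0 carry 1
  1+0+1 = 0 carry 1
  1+0+1 = 0 carry 1
  1+0+1 = 0 carry 1
  final carry 1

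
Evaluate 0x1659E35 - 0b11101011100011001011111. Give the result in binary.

0x1659E35 = 0b1011001011001111000110101 in binary.
Subtract column by column in base 2:
  1-1 → 0
  0-1 → 1 (borrow)
  1-1-1 → 1 (borrow)
  0-1-1 → 0 (borrow)
  1-1-1 → 1 (borrow)
  1-0-1 → 0
  0-1 → 1 (borrow)
  0-0-1 → 1 (borrow)
  0-0-1 → 1 (borrow)
  1-1-1 → 1 (borrow)
  1-1-1 → 1 (borrow)
  1-0-1 → 0
  1-0 → 1
  0-0 → 0
  0-1 → 1 (borrow)
  1-1-1 → 1 (borrow)
  1-1-1 → 1 (borrow)
  0-0-1 → 1 (borrow)
  1-1-1 → 1 (borrow)
  0-0-1 → 1 (borrow)
  0-1-1 → 0 (borrow)
  1-1-1 → 1 (borrow)
  1-1-1 → 1 (borrow)
  0-0-1 → 1 (borrow)
  1-0-1 → 0

0b111011111101011111010110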